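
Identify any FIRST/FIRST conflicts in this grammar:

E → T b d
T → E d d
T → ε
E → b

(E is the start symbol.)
Yes. E → T b d / E → b on { 'b' }

A FIRST/FIRST conflict occurs when two productions N → α and N → β for the same non-terminal have FIRST(α) ∩ FIRST(β) ≠ ∅ (with ε ∈ FIRST of a nullable right-hand side, so two nullable alternatives also conflict).

FIRST sets of the non-terminals at (or reachable through a nullable prefix from) the front of some alternative:
  FIRST(T) = { 'b', ε }
  FIRST(E) = { 'b' }

Productions for E:
  E → T b d: FIRST = { 'b' }
  E → b: FIRST = { 'b' }
Productions for T:
  T → E d d: FIRST = { 'b' }
  T → ε: FIRST = { ε }

Conflict for E: E → T b d and E → b
  Overlap: { 'b' }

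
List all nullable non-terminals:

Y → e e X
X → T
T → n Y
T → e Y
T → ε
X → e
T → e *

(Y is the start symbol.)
{ 'T', 'X' }

ε-productions: T → ε
So T is immediately nullable.
X → T: every symbol on the right is nullable, so X is nullable too.
No further non-terminal can be added: every production for the remaining non-terminals contains a terminal or a non-nullable non-terminal.
Nullable = { 'T', 'X' }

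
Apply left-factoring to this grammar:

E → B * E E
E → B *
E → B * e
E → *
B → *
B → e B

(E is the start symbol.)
Left-factoring transforms A → αβ₁ | αβ₂ into A → αA' and A' → β₁ | β₂
(α is the longest common prefix among the alternatives). Repeat until
no nonterminal has two alternatives with a common prefix.

Round 1: E has alternatives sharing prefix 'B *'. Introduce E': E → B * E'
  Add: E' → E E
  Add: E' → ε
  Add: E' → e

No remaining common prefixes — done.

Resulting grammar:
E → B * E'
E' → E E
E' → ε
E' → e
E → *
B → *
B → e B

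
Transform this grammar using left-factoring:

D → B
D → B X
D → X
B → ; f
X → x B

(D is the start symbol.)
Left-factoring transforms A → αβ₁ | αβ₂ into A → αA' and A' → β₁ | β₂
(α is the longest common prefix among the alternatives). Repeat until
no nonterminal has two alternatives with a common prefix.

Round 1: D has alternatives sharing prefix 'B'. Introduce D': D → B D'
  Add: D' → ε
  Add: D' → X

No remaining common prefixes — done.

Resulting grammar:
D → B D'
D' → ε
D' → X
D → X
B → ; f
X → x B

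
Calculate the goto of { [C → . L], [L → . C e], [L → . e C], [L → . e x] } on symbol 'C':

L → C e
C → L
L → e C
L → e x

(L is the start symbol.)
{ [L → C . e] }

GOTO(I, 'C') = CLOSURE({ [A → αX.β] : [A → α.Xβ] ∈ I, X = 'C' })

Items with dot before 'C', with the dot advanced:
  [L → . C e] → [L → C . e]
Closure adds nothing (no advanced item has the dot before a non-terminal).

GOTO = { [L → C . e] }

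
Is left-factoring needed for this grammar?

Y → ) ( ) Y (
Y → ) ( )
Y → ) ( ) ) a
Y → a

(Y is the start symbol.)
Yes, Y has productions with common prefix ') ( )'

Left-factoring is needed when two productions for the same non-terminal
share a common prefix on the right-hand side.

Productions for Y:
  Y → ) ( ) Y (
  Y → ) ( )
  Y → ) ( ) ) a
  Y → a

Found common prefix ') ( )' in productions for Y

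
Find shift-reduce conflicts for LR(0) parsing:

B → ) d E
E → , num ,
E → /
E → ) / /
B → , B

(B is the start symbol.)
No shift-reduce conflicts

A shift-reduce conflict occurs when an LR(0) state has both:
  - a complete (reduce) item [A → α .] (dot at the end), and
  - a shift item [B → β . c γ] (dot before a terminal).

Augment with B' → B and build the canonical LR(0) collection (I0 = CLOSURE({[B' → . B]}), then GOTO on every symbol after a dot until no new states appear). It has 14 states:
  I0: { [B → . ) d E], [B → . , B], [B' → . B] }  — shift
  I1: { [B → ) . d E] }  — shift
  I2: { [B → , . B], [B → . ) d E], [B → . , B] }  — shift
  I3: { [B' → B .] }  — accept
  I4: { [B → , B .] }  — reduce
  I5: { [B → ) d . E], [E → . ) / /], [E → . , num ,], [E → . /] }  — shift
  I6: { [E → ) . / /] }  — shift
  I7: { [E → , . num ,] }  — shift
  I8: { [E → / .] }  — reduce
  I9: { [B → ) d E .] }  — reduce
  I10: { [E → , num . ,] }  — shift
  I11: { [E → , num , .] }  — reduce
  I12: { [E → ) / . /] }  — shift
  I13: { [E → ) / / .] }  — reduce

No state contains both a complete item and a shift item.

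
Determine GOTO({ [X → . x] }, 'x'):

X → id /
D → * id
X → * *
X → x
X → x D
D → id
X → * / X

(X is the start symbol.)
GOTO(I, 'x') = CLOSURE({ [A → αX.β] : [A → α.Xβ] ∈ I, X = 'x' })

Items with dot before 'x', with the dot advanced:
  [X → . x] → [X → x .]
Closure adds nothing (no advanced item has the dot before a non-terminal).

GOTO = { [X → x .] }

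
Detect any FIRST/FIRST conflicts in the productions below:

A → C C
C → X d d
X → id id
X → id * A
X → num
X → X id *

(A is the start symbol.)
Yes. X → id id / X → id '*' A on { 'id' }; X → id id / X → X id '*' on { 'id' }; X → id '*' A / X → X id '*' on { 'id' }; X → num / X → X id '*' on { 'num' }

FIRST sets of the non-terminals at (or reachable through a nullable prefix from) the front of some alternative:
  FIRST(X) = { 'id', 'num' }

Productions for X:
  X → id id: FIRST = { 'id' }
  X → id * A: FIRST = { 'id' }
  X → num: FIRST = { 'num' }
  X → X id *: FIRST = { 'id', 'num' }
A, C have only one production, so no FIRST/FIRST conflict is possible there.

Conflict for X: X → id id and X → id * A
  Overlap: { 'id' }
Conflict for X: X → id id and X → X id *
  Overlap: { 'id' }
Conflict for X: X → id * A and X → X id *
  Overlap: { 'id' }
Conflict for X: X → num and X → X id *
  Overlap: { 'num' }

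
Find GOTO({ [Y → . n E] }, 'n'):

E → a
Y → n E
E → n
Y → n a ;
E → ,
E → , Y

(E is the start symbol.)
{ [E → . , Y], [E → . ,], [E → . a], [E → . n], [Y → n . E] }

GOTO(I, 'n') = CLOSURE({ [A → αX.β] : [A → α.Xβ] ∈ I, X = 'n' })

Items with dot before 'n', with the dot advanced:
  [Y → . n E] → [Y → n . E]
Closure of the advanced items:
  [Y → n . E] has the dot before E: add [E → . a], [E → . n], [E → . ,], [E → . , Y]

GOTO = { [E → . , Y], [E → . ,], [E → . a], [E → . n], [Y → n . E] }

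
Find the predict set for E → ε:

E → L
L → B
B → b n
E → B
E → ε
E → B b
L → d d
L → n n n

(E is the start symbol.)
PREDICT(E → ε) = (FIRST(RHS) \ {ε}) ∪ (FOLLOW(E) if ε ∈ FIRST(RHS), i.e. RHS ⇒* ε)
The right-hand side is ε (FIRST(ε) = { ε }), so the predict set is FOLLOW(E) = { $ }
PREDICT(E → ε) = { $ }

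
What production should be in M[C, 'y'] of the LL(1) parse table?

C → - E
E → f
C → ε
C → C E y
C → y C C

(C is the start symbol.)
To find M[C, 'y'], we find productions for C where 'y' is in the predict set (PREDICT(N → α) = (FIRST(α) \ {ε}) ∪ (FOLLOW(N) if α ⇒* ε)).

Relevant sets:
  FIRST(C) = { '-', 'f', 'y', ε }
  FIRST(E) = { 'f' }
  FOLLOW(C) = { $, '-', 'f', 'y' }

C → - E: PREDICT = { '-' }
C → ε: PREDICT = { $, '-', 'f', 'y' }
  'y' is in predict set, so this production goes in M[C, 'y']
C → C E y: PREDICT = { '-', 'f', 'y' }
  'y' is in predict set, so this production goes in M[C, 'y']
C → y C C: PREDICT = { 'y' }
  'y' is in predict set, so this production goes in M[C, 'y']

M[C, 'y'] = C → ε, C → C E y, C → y C C  (a multiply-defined cell — the grammar is not LL(1))

Answer: C → ε, C → C E y, C → y C C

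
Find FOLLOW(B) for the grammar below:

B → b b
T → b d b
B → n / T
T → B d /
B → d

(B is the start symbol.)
{ $, 'd' }

To compute FOLLOW(B), find every occurrence of B on a right-hand side N → α B β: add FIRST(β) \ {ε}, and if β is empty or nullable also add FOLLOW(N). Iterate to a fixed point.

B is the start symbol, so $ ∈ FOLLOW(B).
In T → B d /: B is followed by d '/', add FIRST(d '/') \ {ε} = { 'd' }

Taking the union: FOLLOW(B) = { $, 'd' }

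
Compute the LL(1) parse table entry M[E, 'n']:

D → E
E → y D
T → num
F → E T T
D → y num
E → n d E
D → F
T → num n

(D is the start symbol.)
To find M[E, 'n'], we find productions for E where 'n' is in the predict set (PREDICT(N → α) = (FIRST(α) \ {ε}) ∪ (FOLLOW(N) if α ⇒* ε)).

E → y D: PREDICT = { 'y' }
E → n d E: PREDICT = { 'n' }
  'n' is in predict set, so this production goes in M[E, 'n']

M[E, 'n'] = E → n d E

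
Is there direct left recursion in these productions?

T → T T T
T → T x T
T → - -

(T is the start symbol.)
T → T T T: LEFT RECURSIVE (starts with T)
T → T x T: LEFT RECURSIVE (starts with T)
T → - -: starts with '-'

The grammar has direct left recursion on: T.

Answer: Yes, T is left-recursive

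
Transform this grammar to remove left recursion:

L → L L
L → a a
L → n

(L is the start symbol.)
L is directly left-recursive. The standard transformation for
  A → A α₁ | ... | A α_m | β₁ | ... | β_n
is
  A  → β₁ A' | ... | β_n A'
  A' → α₁ A' | ... | α_m A' | ε

L → a a becomes L → a a L'
L → n becomes L → n L'
L → L L becomes L' → L L'
Add L' → ε

Resulting grammar:
L → a a L'
L → n L'
L' → L L'
L' → ε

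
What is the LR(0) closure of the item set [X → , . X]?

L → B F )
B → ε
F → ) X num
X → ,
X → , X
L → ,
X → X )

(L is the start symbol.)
{ [X → , . X], [X → . , X], [X → . ,], [X → . X )] }

To compute CLOSURE, for each item [A → α.Bβ] where B is a non-terminal, add [B → .γ] for all productions B → γ; repeat for the newly added items until nothing changes.

Start with: [X → , . X]
  [X → , . X] has the dot before X: add [X → . ,], [X → . , X], [X → . X )]
No further items can be added.

CLOSURE = { [X → , . X], [X → . , X], [X → . ,], [X → . X )] }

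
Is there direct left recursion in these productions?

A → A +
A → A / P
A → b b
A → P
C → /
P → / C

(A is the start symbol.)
A → A +: LEFT RECURSIVE (starts with A)
A → A / P: LEFT RECURSIVE (starts with A)
A → b b: starts with b
A → P: starts with P
C → /: starts with '/'
P → / C: starts with '/'

The grammar has direct left recursion on: A.

Answer: Yes, A is left-recursive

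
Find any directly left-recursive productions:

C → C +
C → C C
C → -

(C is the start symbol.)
Yes, C is left-recursive

Direct left recursion occurs when N → N α for some non-terminal N (the right-hand side begins with the left-hand side itself).

C → C +: LEFT RECURSIVE (starts with C)
C → C C: LEFT RECURSIVE (starts with C)
C → -: starts with '-'

The grammar has direct left recursion on: C.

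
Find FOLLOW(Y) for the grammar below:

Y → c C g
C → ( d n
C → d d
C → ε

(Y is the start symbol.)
{ $ }

To compute FOLLOW(Y), find every occurrence of Y on a right-hand side N → α Y β: add FIRST(β) \ {ε}, and if β is empty or nullable also add FOLLOW(N). Iterate to a fixed point.

Y is the start symbol, so $ ∈ FOLLOW(Y).
Y does not occur on any right-hand side.

Taking the union: FOLLOW(Y) = { $ }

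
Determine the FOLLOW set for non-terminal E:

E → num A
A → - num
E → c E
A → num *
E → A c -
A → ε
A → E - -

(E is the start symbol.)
E is the start symbol, so $ ∈ FOLLOW(E).
In E → c E: E is at the end; this adds FOLLOW(E) to itself — nothing new
In A → E - -: E is followed by '-' '-', add FIRST('-' '-') \ {ε} = { '-' }

Taking the union: FOLLOW(E) = { $, '-' }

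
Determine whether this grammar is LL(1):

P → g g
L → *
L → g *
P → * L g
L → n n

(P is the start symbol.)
Yes, the grammar is LL(1).

A grammar is LL(1) if for each non-terminal N with multiple productions, the predict sets of those productions are pairwise disjoint, where PREDICT(N → α) = (FIRST(α) \ {ε}) ∪ (FOLLOW(N) if α ⇒* ε).

For P:
  PREDICT(P → g g) = { 'g' }
  PREDICT(P → '*' L g) = { '*' }
For L:
  PREDICT(L → '*') = { '*' }
  PREDICT(L → g '*') = { 'g' }
  PREDICT(L → n n) = { 'n' }

All predict sets are disjoint. The grammar IS LL(1).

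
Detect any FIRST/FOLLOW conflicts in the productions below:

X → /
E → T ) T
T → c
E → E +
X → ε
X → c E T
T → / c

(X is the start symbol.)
Nullable non-terminals: X.

X: nullable alternative(s) X → ε; FOLLOW(X) = { $ }
  X → /: FIRST \ {ε} = { '/' } — disjoint from FOLLOW(X)
  X → ε: FIRST \ {ε} = { } — this is the only nullable alternative, skip
  X → c E T: FIRST \ {ε} = { 'c' } — disjoint from FOLLOW(X)

E, T have no nullable alternative, so no FIRST/FOLLOW check is needed there.

No FIRST/FOLLOW conflicts found.

Answer: No FIRST/FOLLOW conflicts.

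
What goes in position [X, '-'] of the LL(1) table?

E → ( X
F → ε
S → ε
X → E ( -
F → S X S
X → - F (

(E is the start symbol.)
X → - F (

To find M[X, '-'], we find productions for X where '-' is in the predict set (PREDICT(N → α) = (FIRST(α) \ {ε}) ∪ (FOLLOW(N) if α ⇒* ε)).

Relevant sets:
  FIRST(E) = { '(' }

X → E ( -: PREDICT = { '(' }
X → - F (: PREDICT = { '-' }
  '-' is in predict set, so this production goes in M[X, '-']

M[X, '-'] = X → - F (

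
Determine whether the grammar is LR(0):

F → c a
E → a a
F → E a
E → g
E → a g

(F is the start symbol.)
Augment with F' → F and build the canonical LR(0) collection (I0 = CLOSURE({[F' → . F]}), then GOTO on every symbol after a dot until no new states appear). It has 10 states:
  I0: { [E → . a a], [E → . a g], [E → . g], [F → . E a], [F → . c a], [F' → . F] }  — shift
  I1: { [F → E . a] }  — shift
  I2: { [F' → F .] }  — accept
  I3: { [E → a . a], [E → a . g] }  — shift
  I4: { [F → c . a] }  — shift
  I5: { [E → g .] }  — reduce
  I6: { [F → c a .] }  — reduce
  I7: { [E → a a .] }  — reduce
  I8: { [E → a g .] }  — reduce
  I9: { [F → E a .] }  — reduce

Every state is either a pure shift/goto state or contains exactly one complete item and nothing to shift — no conflicts. The grammar is LR(0).

Answer: Yes, the grammar is LR(0)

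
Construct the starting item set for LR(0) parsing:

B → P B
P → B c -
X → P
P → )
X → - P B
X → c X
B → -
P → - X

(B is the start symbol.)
First, augment the grammar with B' → B
I₀ = CLOSURE({ [B' → . B] }):
  [B' → . B] has the dot before B: add [B → . P B], [B → . -]
  [B → . P B] has the dot before P: add [P → . B c -], [P → . )], [P → . - X]
No further items can be added.

I₀ = { [B → . -], [B → . P B], [B' → . B], [P → . )], [P → . - X], [P → . B c -] }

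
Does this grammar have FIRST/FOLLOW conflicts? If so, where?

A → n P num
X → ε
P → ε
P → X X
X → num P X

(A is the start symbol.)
Nullable non-terminals: P, X.
FIRST sets used below: FIRST(X) = { 'num', ε }

P: nullable alternative(s) P → ε, P → X X; FOLLOW(P) = { 'num' }
  P → ε: FIRST \ {ε} = { } — disjoint from FOLLOW(P)
  P → X X: FIRST \ {ε} = { 'num' } — overlaps FOLLOW(P) on { 'num' }: CONFLICT

X: nullable alternative(s) X → ε; FOLLOW(X) = { 'num' }
  X → ε: FIRST \ {ε} = { } — this is the only nullable alternative, skip
  X → num P X: FIRST \ {ε} = { 'num' } — overlaps FOLLOW(X) on { 'num' }: CONFLICT

A has no nullable alternative, so no FIRST/FOLLOW check is needed there.

So the grammar has 2 FIRST/FOLLOW conflicts (marked CONFLICT above).

Answer: Yes. X → num P X with FOLLOW(X) on { 'num' }; P → X X with FOLLOW(P) on { 'num' }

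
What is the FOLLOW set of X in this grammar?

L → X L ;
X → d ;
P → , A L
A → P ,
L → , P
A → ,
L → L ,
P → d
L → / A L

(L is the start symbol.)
To compute FOLLOW(X), find every occurrence of X on a right-hand side N → α X β: add FIRST(β) \ {ε}, and if β is empty or nullable also add FOLLOW(N). Iterate to a fixed point.

In L → X L ;: X is followed by L ';', add FIRST(L ';') \ {ε} = { ',', '/', 'd' }

Taking the union: FOLLOW(X) = { ',', '/', 'd' }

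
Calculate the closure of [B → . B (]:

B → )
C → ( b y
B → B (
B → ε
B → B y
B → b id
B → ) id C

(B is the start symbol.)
{ [B → . ) id C], [B → . )], [B → . B (], [B → . B y], [B → . b id], [B → .] }

To compute CLOSURE, for each item [A → α.Bβ] where B is a non-terminal, add [B → .γ] for all productions B → γ; repeat for the newly added items until nothing changes.

Start with: [B → . B (]
  [B → . B (] has the dot before B: add [B → . )], [B → .], [B → . B y], [B → . b id], [B → . ) id C]
No further items can be added.

CLOSURE = { [B → . ) id C], [B → . )], [B → . B (], [B → . B y], [B → . b id], [B → .] }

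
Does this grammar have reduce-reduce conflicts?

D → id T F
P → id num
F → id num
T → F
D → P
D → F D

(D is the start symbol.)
Yes — I8: [F → id num .] vs [P → id num .]

A reduce-reduce conflict occurs when an LR(0) state has two complete items [A → α .] and [B → β .] — both call for a reduction, and with no lookahead the parser cannot choose between them.

Augment with D' → D and build the canonical LR(0) collection (I0 = CLOSURE({[D' → . D]}), then GOTO on every symbol after a dot until no new states appear). It has 12 states:
  I0: { [D → . F D], [D → . P], [D → . id T F], [D' → . D], [F → . id num], [P → . id num] }  — shift
  I1: { [D' → D .] }  — accept
  I2: { [D → . F D], [D → . P], [D → . id T F], [D → F . D], [F → . id num], [P → . id num] }  — shift
  I3: { [D → P .] }  — reduce
  I4: { [D → id . T F], [F → . id num], [F → id . num], [P → id . num], [T → . F] }  — shift
  I5: { [T → F .] }  — reduce
  I6: { [D → id T . F], [F → . id num] }  — shift
  I7: { [F → id . num] }  — shift
  I8: { [F → id num .], [P → id num .] }  — 2 reduces
  I9: { [F → id num .] }  — reduce
  I10: { [D → id T F .] }  — reduce
  I11: { [D → F D .] }  — reduce

I8 contains complete items [F → id num .], [P → id num .] — reduce-reduce conflict.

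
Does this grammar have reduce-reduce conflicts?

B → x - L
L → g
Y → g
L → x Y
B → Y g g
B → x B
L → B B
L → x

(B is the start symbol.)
Augment with B' → B and build the canonical LR(0) collection (I0 = CLOSURE({[B' → . B]}), then GOTO on every symbol after a dot until no new states appear). It has 15 states:
  I0: { [B → . Y g g], [B → . x - L], [B → . x B], [B' → . B], [Y → . g] }  — shift
  I1: { [B' → B .] }  — accept
  I2: { [B → Y . g g] }  — shift
  I3: { [Y → g .] }  — reduce
  I4: { [B → . Y g g], [B → . x - L], [B → . x B], [B → x . - L], [B → x . B], [Y → . g] }  — shift
  I5: { [B → . Y g g], [B → . x - L], [B → . x B], [B → x - . L], [L → . B B], [L → . g], [L → . x Y], [L → . x], [Y → . g] }  — shift
  I6: { [B → x B .] }  — reduce
  I7: { [B → . Y g g], [B → . x - L], [B → . x B], [L → B . B], [Y → . g] }  — shift
  I8: { [B → x - L .] }  — reduce
  I9: { [L → g .], [Y → g .] }  — 2 reduces
  I10: { [B → . Y g g], [B → . x - L], [B → . x B], [B → x . - L], [B → x . B], [L → x . Y], [L → x .], [Y → . g] }  — shift, reduce
  I11: { [B → Y . g g], [L → x Y .] }  — shift, reduce
  I12: { [B → Y g . g] }  — shift
  I13: { [B → Y g g .] }  — reduce
  I14: { [L → B B .] }  — reduce

I9 contains complete items [L → g .], [Y → g .] — reduce-reduce conflict.

Answer: Yes — I9: [L → g .] vs [Y → g .]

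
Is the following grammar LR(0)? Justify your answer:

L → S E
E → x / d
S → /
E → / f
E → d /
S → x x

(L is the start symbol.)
Augment with L' → L and build the canonical LR(0) collection (I0 = CLOSURE({[L' → . L]}), then GOTO on every symbol after a dot until no new states appear). It has 14 states:
  I0: { [L → . S E], [L' → . L], [S → . /], [S → . x x] }  — shift
  I1: { [S → / .] }  — reduce
  I2: { [L' → L .] }  — accept
  I3: { [E → . / f], [E → . d /], [E → . x / d], [L → S . E] }  — shift
  I4: { [S → x . x] }  — shift
  I5: { [S → x x .] }  — reduce
  I6: { [E → / . f] }  — shift
  I7: { [L → S E .] }  — reduce
  I8: { [E → d . /] }  — shift
  I9: { [E → x . / d] }  — shift
  I10: { [E → x / . d] }  — shift
  I11: { [E → x / d .] }  — reduce
  I12: { [E → d / .] }  — reduce
  I13: { [E → / f .] }  — reduce

Every state is either a pure shift/goto state or contains exactly one complete item and nothing to shift — no conflicts. The grammar is LR(0).

Answer: Yes, the grammar is LR(0)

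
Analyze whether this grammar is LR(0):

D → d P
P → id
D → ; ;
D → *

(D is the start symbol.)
Yes, the grammar is LR(0)

A grammar is LR(0) if no state in the canonical LR(0) collection has:
  - both a shift item (dot before a terminal) and a complete item (shift-reduce conflict), or
  - two or more complete items (reduce-reduce conflict; the accept item [D' → D .] counts as a complete item here).

Augment with D' → D and build the canonical LR(0) collection (I0 = CLOSURE({[D' → . D]}), then GOTO on every symbol after a dot until no new states appear). It has 8 states:
  I0: { [D → . *], [D → . ; ;], [D → . d P], [D' → . D] }  — shift
  I1: { [D → * .] }  — reduce
  I2: { [D → ; . ;] }  — shift
  I3: { [D' → D .] }  — accept
  I4: { [D → d . P], [P → . id] }  — shift
  I5: { [D → d P .] }  — reduce
  I6: { [P → id .] }  — reduce
  I7: { [D → ; ; .] }  — reduce

Every state is either a pure shift/goto state or contains exactly one complete item and nothing to shift — no conflicts. The grammar is LR(0).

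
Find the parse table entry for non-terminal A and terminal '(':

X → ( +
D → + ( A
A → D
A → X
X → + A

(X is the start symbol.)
A → X

To find M[A, '('], we find productions for A where '(' is in the predict set (PREDICT(N → α) = (FIRST(α) \ {ε}) ∪ (FOLLOW(N) if α ⇒* ε)).

Relevant sets:
  FIRST(D) = { '+' }
  FIRST(X) = { '(', '+' }

A → D: PREDICT = { '+' }
A → X: PREDICT = { '(', '+' }
  '(' is in predict set, so this production goes in M[A, '(']

M[A, '('] = A → X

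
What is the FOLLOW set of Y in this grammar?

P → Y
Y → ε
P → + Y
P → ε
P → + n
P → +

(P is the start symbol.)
{ $ }

To compute FOLLOW(Y), find every occurrence of Y on a right-hand side N → α Y β: add FIRST(β) \ {ε}, and if β is empty or nullable also add FOLLOW(N). Iterate to a fixed point.

In P → Y: Y is at the end, add FOLLOW(P)
In P → + Y: Y is at the end, add FOLLOW(P)

The FOLLOW sets referred to above (computed the same way, to a fixed point):
  FOLLOW(P) = { $ }

Taking the union: FOLLOW(Y) = { $ }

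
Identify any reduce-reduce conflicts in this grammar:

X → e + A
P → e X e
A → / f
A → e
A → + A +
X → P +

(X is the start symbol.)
No reduce-reduce conflicts

Augment with X' → X and build the canonical LR(0) collection (I0 = CLOSURE({[X' → . X]}), then GOTO on every symbol after a dot until no new states appear). It has 15 states:
  I0: { [P → . e X e], [X → . P +], [X → . e + A], [X' → . X] }  — shift
  I1: { [X → P . +] }  — shift
  I2: { [X' → X .] }  — accept
  I3: { [P → . e X e], [P → e . X e], [X → . P +], [X → . e + A], [X → e . + A] }  — shift
  I4: { [A → . + A +], [A → . / f], [A → . e], [X → e + . A] }  — shift
  I5: { [P → e X . e] }  — shift
  I6: { [P → e X e .] }  — reduce
  I7: { [A → + . A +], [A → . + A +], [A → . / f], [A → . e] }  — shift
  I8: { [A → / . f] }  — shift
  I9: { [X → e + A .] }  — reduce
  I10: { [A → e .] }  — reduce
  I11: { [A → / f .] }  — reduce
  I12: { [A → + A . +] }  — shift
  I13: { [A → + A + .] }  — reduce
  I14: { [X → P + .] }  — reduce

No state contains more than one complete item.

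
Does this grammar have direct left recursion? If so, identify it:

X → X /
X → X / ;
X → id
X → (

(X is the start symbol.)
Yes, X is left-recursive

Direct left recursion occurs when N → N α for some non-terminal N (the right-hand side begins with the left-hand side itself).

X → X /: LEFT RECURSIVE (starts with X)
X → X / ;: LEFT RECURSIVE (starts with X)
X → id: starts with id
X → (: starts with '('

The grammar has direct left recursion on: X.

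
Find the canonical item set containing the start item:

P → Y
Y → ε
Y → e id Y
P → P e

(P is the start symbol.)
First, augment the grammar with P' → P
I₀ = CLOSURE({ [P' → . P] }):
  [P' → . P] has the dot before P: add [P → . Y], [P → . P e]
  [P → . Y] has the dot before Y: add [Y → .], [Y → . e id Y]
No further items can be added.

I₀ = { [P → . P e], [P → . Y], [P' → . P], [Y → . e id Y], [Y → .] }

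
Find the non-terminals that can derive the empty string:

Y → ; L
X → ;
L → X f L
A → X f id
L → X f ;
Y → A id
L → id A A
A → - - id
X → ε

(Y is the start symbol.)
ε-productions: X → ε
So X is immediately nullable.
No further non-terminal can be added: every production for the remaining non-terminals contains a terminal or a non-nullable non-terminal.
Nullable = { 'X' }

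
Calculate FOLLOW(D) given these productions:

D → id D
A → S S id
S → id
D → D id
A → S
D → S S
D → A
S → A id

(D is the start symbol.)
To compute FOLLOW(D), find every occurrence of D on a right-hand side N → α D β: add FIRST(β) \ {ε}, and if β is empty or nullable also add FOLLOW(N). Iterate to a fixed point.

D is the start symbol, so $ ∈ FOLLOW(D).
In D → id D: D is at the end; this adds FOLLOW(D) to itself — nothing new
In D → D id: D is followed by id, add FIRST(id) \ {ε} = { 'id' }

Taking the union: FOLLOW(D) = { $, 'id' }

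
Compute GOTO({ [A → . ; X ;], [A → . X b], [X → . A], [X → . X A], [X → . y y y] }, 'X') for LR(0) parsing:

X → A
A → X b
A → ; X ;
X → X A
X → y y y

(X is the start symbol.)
{ [A → . ; X ;], [A → . X b], [A → X . b], [X → . A], [X → . X A], [X → . y y y], [X → X . A] }

GOTO(I, 'X') = CLOSURE({ [A → αX.β] : [A → α.Xβ] ∈ I, X = 'X' })

Items with dot before 'X', with the dot advanced:
  [A → . X b] → [A → X . b]
  [X → . X A] → [X → X . A]
Closure of the advanced items:
  [X → X . A] has the dot before A: add [A → . X b], [A → . ; X ;]
  [A → . X b] has the dot before X: add [X → . A], [X → . X A], [X → . y y y]

GOTO = { [A → . ; X ;], [A → . X b], [A → X . b], [X → . A], [X → . X A], [X → . y y y], [X → X . A] }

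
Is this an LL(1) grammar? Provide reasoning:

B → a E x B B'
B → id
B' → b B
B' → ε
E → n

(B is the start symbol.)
No. Predict set conflict for B': { 'b' }

A grammar is LL(1) if for each non-terminal N with multiple productions, the predict sets of those productions are pairwise disjoint, where PREDICT(N → α) = (FIRST(α) \ {ε}) ∪ (FOLLOW(N) if α ⇒* ε).

Relevant sets:
  FOLLOW(B') = { $, 'b' }

For B:
  PREDICT(B → a E x B B') = { 'a' }
  PREDICT(B → id) = { 'id' }
For B':
  PREDICT(B' → b B) = { 'b' }
  PREDICT(B' → ε) = { $, 'b' }
E has a single production, so nothing to check there.

Conflict found: Predict set conflict for B': { 'b' }
The grammar is NOT LL(1).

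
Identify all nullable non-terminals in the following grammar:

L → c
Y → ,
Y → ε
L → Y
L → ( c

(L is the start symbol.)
A non-terminal is nullable if it can derive ε (the empty string): either it has an ε-production, or it has a production whose right-hand side consists entirely of nullable non-terminals.

ε-productions: Y → ε
So Y is immediately nullable.
L → Y: every symbol on the right is nullable, so L is nullable too.
Every non-terminal is now nullable.
Nullable = { 'L', 'Y' }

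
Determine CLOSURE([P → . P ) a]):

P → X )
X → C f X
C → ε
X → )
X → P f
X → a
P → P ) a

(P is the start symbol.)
{ [C → .], [P → . P ) a], [P → . X )], [X → . )], [X → . C f X], [X → . P f], [X → . a] }

To compute CLOSURE, for each item [A → α.Bβ] where B is a non-terminal, add [B → .γ] for all productions B → γ; repeat for the newly added items until nothing changes.

Start with: [P → . P ) a]
  [P → . P ) a] has the dot before P: add [P → . X )]
  [P → . X )] has the dot before X: add [X → . C f X], [X → . )], [X → . P f], [X → . a]
  [X → . C f X] has the dot before C: add [C → .]
No further items can be added.

CLOSURE = { [C → .], [P → . P ) a], [P → . X )], [X → . )], [X → . C f X], [X → . P f], [X → . a] }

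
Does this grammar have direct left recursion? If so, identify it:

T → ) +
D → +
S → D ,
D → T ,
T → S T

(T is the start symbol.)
No direct left recursion

T → ) +: starts with ')'
D → +: starts with '+'
S → D ,: starts with D
D → T ,: starts with T
T → S T: starts with S

No direct left recursion found.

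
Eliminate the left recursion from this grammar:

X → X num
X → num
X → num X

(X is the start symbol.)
X → num X'
X → num X X'
X' → num X'
X' → ε

X is directly left-recursive. The standard transformation for
  A → A α₁ | ... | A α_m | β₁ | ... | β_n
is
  A  → β₁ A' | ... | β_n A'
  A' → α₁ A' | ... | α_m A' | ε

X → num becomes X → num X'
X → num X becomes X → num X X'
X → X num becomes X' → num X'
Add X' → ε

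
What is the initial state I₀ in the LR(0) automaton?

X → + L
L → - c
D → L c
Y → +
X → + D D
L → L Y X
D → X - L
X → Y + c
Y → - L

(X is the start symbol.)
First, augment the grammar with X' → X
I₀ = CLOSURE({ [X' → . X] }):
  [X' → . X] has the dot before X: add [X → . + L], [X → . + D D], [X → . Y + c]
  [X → . Y + c] has the dot before Y: add [Y → . +], [Y → . - L]
No further items can be added.

I₀ = { [X → . + D D], [X → . + L], [X → . Y + c], [X' → . X], [Y → . +], [Y → . - L] }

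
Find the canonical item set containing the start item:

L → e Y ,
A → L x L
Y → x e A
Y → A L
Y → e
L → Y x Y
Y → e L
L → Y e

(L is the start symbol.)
First, augment the grammar with L' → L
I₀ = CLOSURE({ [L' → . L] }):
  [L' → . L] has the dot before L: add [L → . e Y ,], [L → . Y x Y], [L → . Y e]
  [L → . Y x Y] has the dot before Y: add [Y → . x e A], [Y → . A L], [Y → . e], [Y → . e L]
  [Y → . A L] has the dot before A: add [A → . L x L]
No further items can be added.

I₀ = { [A → . L x L], [L → . Y e], [L → . Y x Y], [L → . e Y ,], [L' → . L], [Y → . A L], [Y → . e L], [Y → . e], [Y → . x e A] }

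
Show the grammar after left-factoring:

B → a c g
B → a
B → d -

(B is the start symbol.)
Left-factoring transforms A → αβ₁ | αβ₂ into A → αA' and A' → β₁ | β₂
(α is the longest common prefix among the alternatives). Repeat until
no nonterminal has two alternatives with a common prefix.

Round 1: B has alternatives sharing prefix 'a'. Introduce B': B → a B'
  Add: B' → c g
  Add: B' → ε

No remaining common prefixes — done.

Resulting grammar:
B → a B'
B' → c g
B' → ε
B → d -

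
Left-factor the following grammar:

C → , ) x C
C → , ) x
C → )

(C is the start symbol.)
Left-factoring transforms A → αβ₁ | αβ₂ into A → αA' and A' → β₁ | β₂
(α is the longest common prefix among the alternatives). Repeat until
no nonterminal has two alternatives with a common prefix.

Round 1: C has alternatives sharing prefix ', ) x'. Introduce C': C → , ) x C'
  Add: C' → C
  Add: C' → ε

No remaining common prefixes — done.

Resulting grammar:
C → , ) x C'
C' → C
C' → ε
C → )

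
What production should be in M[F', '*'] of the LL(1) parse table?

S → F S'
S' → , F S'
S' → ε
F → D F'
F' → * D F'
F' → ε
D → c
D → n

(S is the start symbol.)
To find M[F', '*'], we find productions for F' where '*' is in the predict set (PREDICT(N → α) = (FIRST(α) \ {ε}) ∪ (FOLLOW(N) if α ⇒* ε)).

Relevant sets:
  FOLLOW(F') = { $, ',' }

F' → * D F': PREDICT = { '*' }
  '*' is in predict set, so this production goes in M[F', '*']
F' → ε: PREDICT = { $, ',' }

M[F', '*'] = F' → * D F'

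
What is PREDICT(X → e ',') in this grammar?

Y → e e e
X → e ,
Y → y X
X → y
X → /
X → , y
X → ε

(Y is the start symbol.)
{ 'e' }

PREDICT(X → e ',') = (FIRST(RHS) \ {ε}) ∪ (FOLLOW(X) if ε ∈ FIRST(RHS), i.e. RHS ⇒* ε)
FIRST(e ',') = { 'e' }
ε ∉ FIRST(e ','), so FOLLOW(X) is not added.
PREDICT(X → e ',') = { 'e' }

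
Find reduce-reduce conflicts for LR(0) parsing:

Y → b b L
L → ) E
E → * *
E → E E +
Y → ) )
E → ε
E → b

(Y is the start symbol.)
Yes — I8: [E → .] vs [L → ) E .]

A reduce-reduce conflict occurs when an LR(0) state has two complete items [A → α .] and [B → β .] — both call for a reduction, and with no lookahead the parser cannot choose between them.

Augment with Y' → Y and build the canonical LR(0) collection (I0 = CLOSURE({[Y' → . Y]}), then GOTO on every symbol after a dot until no new states appear). It has 14 states:
  I0: { [Y → . ) )], [Y → . b b L], [Y' → . Y] }  — shift
  I1: { [Y → ) . )] }  — shift
  I2: { [Y' → Y .] }  — accept
  I3: { [Y → b . b L] }  — shift
  I4: { [L → . ) E], [Y → b b . L] }  — shift
  I5: { [E → . * *], [E → . E E +], [E → . b], [E → .], [L → ) . E] }  — shift, reduce
  I6: { [Y → b b L .] }  — reduce
  I7: { [E → * . *] }  — shift
  I8: { [E → . * *], [E → . E E +], [E → . b], [E → .], [E → E . E +], [L → ) E .] }  — shift, 2 reduces
  I9: { [E → b .] }  — reduce
  I10: { [E → . * *], [E → . E E +], [E → . b], [E → .], [E → E . E +], [E → E E . +] }  — shift, reduce
  I11: { [E → E E + .] }  — reduce
  I12: { [E → * * .] }  — reduce
  I13: { [Y → ) ) .] }  — reduce

I8 contains complete items [E → .], [L → ) E .] — reduce-reduce conflict.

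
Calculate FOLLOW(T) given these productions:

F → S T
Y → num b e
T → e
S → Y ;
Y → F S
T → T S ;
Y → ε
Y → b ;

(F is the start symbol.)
In F → S T: T is at the end, add FOLLOW(F)
In T → T S ;: T is followed by S ';', add FIRST(S ';') \ {ε} = { ';', 'b', 'num' }

The FOLLOW sets referred to above (computed the same way, to a fixed point):
  FOLLOW(F) = { $, ';', 'b', 'num' }

Taking the union: FOLLOW(T) = { $, ';', 'b', 'num' }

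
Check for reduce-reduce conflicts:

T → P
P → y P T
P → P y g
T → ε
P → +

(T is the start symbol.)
A reduce-reduce conflict occurs when an LR(0) state has two complete items [A → α .] and [B → β .] — both call for a reduction, and with no lookahead the parser cannot choose between them.

Augment with T' → T and build the canonical LR(0) collection (I0 = CLOSURE({[T' → . T]}), then GOTO on every symbol after a dot until no new states appear). It has 10 states:
  I0: { [P → . +], [P → . P y g], [P → . y P T], [T → . P], [T → .], [T' → . T] }  — shift, reduce
  I1: { [P → + .] }  — reduce
  I2: { [P → P . y g], [T → P .] }  — shift, reduce
  I3: { [T' → T .] }  — accept
  I4: { [P → . +], [P → . P y g], [P → . y P T], [P → y . P T] }  — shift
  I5: { [P → . +], [P → . P y g], [P → . y P T], [P → P . y g], [P → y P . T], [T → . P], [T → .] }  — shift, reduce
  I6: { [P → y P T .] }  — reduce
  I7: { [P → . +], [P → . P y g], [P → . y P T], [P → P y . g], [P → y . P T] }  — shift
  I8: { [P → P y g .] }  — reduce
  I9: { [P → P y . g] }  — shift

No state contains more than one complete item.

Answer: No reduce-reduce conflicts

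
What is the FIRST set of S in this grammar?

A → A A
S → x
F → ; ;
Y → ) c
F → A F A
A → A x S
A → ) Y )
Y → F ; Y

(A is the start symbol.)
From S → x:
  - x is a terminal: add 'x' and stop

Collecting: FIRST(S) = { 'x' }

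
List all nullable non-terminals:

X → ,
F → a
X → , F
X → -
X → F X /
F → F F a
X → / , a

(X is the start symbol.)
None

A non-terminal is nullable if it can derive ε (the empty string): either it has an ε-production, or it has a production whose right-hand side consists entirely of nullable non-terminals.

There are no ε-productions, so no non-terminal can derive ε.
No non-terminals are nullable.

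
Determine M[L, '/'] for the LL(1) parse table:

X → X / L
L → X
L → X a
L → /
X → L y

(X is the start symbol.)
L → X, L → X a, L → /

To find M[L, '/'], we find productions for L where '/' is in the predict set (PREDICT(N → α) = (FIRST(α) \ {ε}) ∪ (FOLLOW(N) if α ⇒* ε)).

Relevant sets:
  FIRST(X) = { '/' }

L → X: PREDICT = { '/' }
  '/' is in predict set, so this production goes in M[L, '/']
L → X a: PREDICT = { '/' }
  '/' is in predict set, so this production goes in M[L, '/']
L → /: PREDICT = { '/' }
  '/' is in predict set, so this production goes in M[L, '/']

M[L, '/'] = L → X, L → X a, L → /  (a multiply-defined cell — the grammar is not LL(1))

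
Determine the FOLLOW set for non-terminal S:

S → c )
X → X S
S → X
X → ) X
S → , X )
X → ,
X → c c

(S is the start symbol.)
To compute FOLLOW(S), find every occurrence of S on a right-hand side N → α S β: add FIRST(β) \ {ε}, and if β is empty or nullable also add FOLLOW(N). Iterate to a fixed point.

S is the start symbol, so $ ∈ FOLLOW(S).
In X → X S: S is at the end, add FOLLOW(X)

The FOLLOW sets referred to above (computed the same way, to a fixed point):
  FOLLOW(X) = { $, ')', ',', 'c' }

Taking the union: FOLLOW(S) = { $, ')', ',', 'c' }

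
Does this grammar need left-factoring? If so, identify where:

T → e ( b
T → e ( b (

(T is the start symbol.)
Left-factoring is needed when two productions for the same non-terminal
share a common prefix on the right-hand side.

Productions for T:
  T → e ( b
  T → e ( b (

Found common prefix 'e ( b' in productions for T

Answer: Yes, T has productions with common prefix 'e ( b'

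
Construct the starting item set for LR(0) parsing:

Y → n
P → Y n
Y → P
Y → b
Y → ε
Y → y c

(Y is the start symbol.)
First, augment the grammar with Y' → Y
I₀ = CLOSURE({ [Y' → . Y] }):
  [Y' → . Y] has the dot before Y: add [Y → . n], [Y → . P], [Y → . b], [Y → .], [Y → . y c]
  [Y → . P] has the dot before P: add [P → . Y n]
No further items can be added.

I₀ = { [P → . Y n], [Y → . P], [Y → . b], [Y → . n], [Y → . y c], [Y → .], [Y' → . Y] }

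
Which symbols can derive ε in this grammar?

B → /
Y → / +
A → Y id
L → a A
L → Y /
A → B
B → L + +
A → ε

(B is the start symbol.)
{ 'A' }

A non-terminal is nullable if it can derive ε (the empty string): either it has an ε-production, or it has a production whose right-hand side consists entirely of nullable non-terminals.

ε-productions: A → ε
So A is immediately nullable.
No further non-terminal can be added: every production for the remaining non-terminals contains a terminal or a non-nullable non-terminal.
Nullable = { 'A' }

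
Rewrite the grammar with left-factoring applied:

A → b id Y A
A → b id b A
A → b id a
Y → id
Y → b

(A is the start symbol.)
Left-factoring transforms A → αβ₁ | αβ₂ into A → αA' and A' → β₁ | β₂
(α is the longest common prefix among the alternatives). Repeat until
no nonterminal has two alternatives with a common prefix.

Round 1: A has alternatives sharing prefix 'b id'. Introduce A': A → b id A'
  Add: A' → Y A
  Add: A' → b A
  Add: A' → a

No remaining common prefixes — done.

Resulting grammar:
A → b id A'
A' → Y A
A' → b A
A' → a
Y → id
Y → b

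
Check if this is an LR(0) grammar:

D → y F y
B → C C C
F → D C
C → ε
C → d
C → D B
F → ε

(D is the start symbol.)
No. Shift-reduce conflict between [F → .] and [D → . y F y]

A grammar is LR(0) if no state in the canonical LR(0) collection has:
  - both a shift item (dot before a terminal) and a complete item (shift-reduce conflict), or
  - two or more complete items (reduce-reduce conflict; the accept item [D' → D .] counts as a complete item here).

Augment with D' → D and build the canonical LR(0) collection (I0 = CLOSURE({[D' → . D]}), then GOTO on every symbol after a dot until no new states appear). It has 13 states:
  I0: { [D → . y F y], [D' → . D] }  — shift
  I1: { [D' → D .] }  — accept
  I2: { [D → . y F y], [D → y . F y], [F → . D C], [F → .] }  — shift, reduce
  I3: { [C → . D B], [C → . d], [C → .], [D → . y F y], [F → D . C] }  — shift, reduce
  I4: { [D → y F . y] }  — shift
  I5: { [D → y F y .] }  — reduce
  I6: { [F → D C .] }  — reduce
  I7: { [B → . C C C], [C → . D B], [C → . d], [C → .], [C → D . B], [D → . y F y] }  — shift, reduce
  I8: { [C → d .] }  — reduce
  I9: { [C → D B .] }  — reduce
  I10: { [B → C . C C], [C → . D B], [C → . d], [C → .], [D → . y F y] }  — shift, reduce
  I11: { [B → C C . C], [C → . D B], [C → . d], [C → .], [D → . y F y] }  — shift, reduce
  I12: { [B → C C C .] }  — reduce

Conflict in state I2:
  Shift-reduce conflict between [F → .] and [D → . y F y]
So the grammar is NOT LR(0).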